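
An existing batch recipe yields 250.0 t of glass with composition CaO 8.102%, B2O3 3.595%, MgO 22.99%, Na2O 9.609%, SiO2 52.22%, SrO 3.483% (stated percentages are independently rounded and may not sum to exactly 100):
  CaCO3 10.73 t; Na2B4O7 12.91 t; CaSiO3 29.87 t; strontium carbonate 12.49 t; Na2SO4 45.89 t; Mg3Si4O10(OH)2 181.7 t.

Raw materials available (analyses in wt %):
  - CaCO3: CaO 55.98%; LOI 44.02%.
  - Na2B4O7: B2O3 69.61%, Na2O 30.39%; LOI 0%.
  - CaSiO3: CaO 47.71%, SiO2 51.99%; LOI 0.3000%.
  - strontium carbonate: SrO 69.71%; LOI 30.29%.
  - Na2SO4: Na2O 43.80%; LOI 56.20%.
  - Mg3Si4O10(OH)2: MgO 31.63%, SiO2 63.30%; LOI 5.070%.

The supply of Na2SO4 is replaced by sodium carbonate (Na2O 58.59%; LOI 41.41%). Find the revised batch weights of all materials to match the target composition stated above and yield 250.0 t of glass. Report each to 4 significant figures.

Revised batch per 250.0 t glass:
  CaCO3: 10.73 t
  Na2B4O7: 12.91 t
  CaSiO3: 29.87 t
  strontium carbonate: 12.49 t
  sodium carbonate: 34.30 t
  Mg3Si4O10(OH)2: 181.7 t
Total batch = 282.0 t; LOI loss = 32.01 t

In-progress results are printed, rounded to four significant digits, across the worked steps. The working math carries full precision through every step. Exactly one rounding is applied to each reported figure — all derived quantities (the totals, net glass mass, six oxide percentages, LOI, the yield) are recomputed using the weight values for 250.0 t of glass at full precision, as written in question or answer.
Target masses of each oxide per 250.0 t glass:
  CaO: 8.102% × 250.0 = 20.26 t
  B2O3: 3.595% × 250.0 = 8.988 t
  MgO: 22.99% × 250.0 = 57.48 t
  Na2O: 9.609% × 250.0 = 24.02 t
  SiO2: 52.22% × 250.0 = 130.6 t
  SrO: 3.483% × 250.0 = 8.708 t
Oxide-by-oxide audit from the weights as reported, against the basis in use (oxide sums agree with the targets modulo rounding of the values):
  CaO: 10.73·0.5598 + 29.87·0.4771 = 20.26 t (target 20.26 t)
  B2O3: 12.91·0.6961 = 8.987 t (target 8.988 t)
  MgO: 181.7·0.3163 = 57.47 t (target 57.48 t)
  Na2O: 12.91·0.3039 + 34.30·0.5859 = 24.02 t (target 24.02 t)
  SiO2: 29.87·0.5199 + 181.7·0.6330 = 130.5 t (target 130.6 t)
  SrO: 12.49·0.6971 = 8.707 t (target 8.708 t)
Glass-mass bookkeeping: whole batch net of LOI = 250.0 t (summing oxide targets gives 250.0 t; against the stated basis, 250.0 t — deltas are rounding alone).
Adding the batch up: Σ batch = 282.0 t; Σ batch·LOI gives LOI loss = 32.01 t; the yield ratio, glass ÷ batch: 88.65%.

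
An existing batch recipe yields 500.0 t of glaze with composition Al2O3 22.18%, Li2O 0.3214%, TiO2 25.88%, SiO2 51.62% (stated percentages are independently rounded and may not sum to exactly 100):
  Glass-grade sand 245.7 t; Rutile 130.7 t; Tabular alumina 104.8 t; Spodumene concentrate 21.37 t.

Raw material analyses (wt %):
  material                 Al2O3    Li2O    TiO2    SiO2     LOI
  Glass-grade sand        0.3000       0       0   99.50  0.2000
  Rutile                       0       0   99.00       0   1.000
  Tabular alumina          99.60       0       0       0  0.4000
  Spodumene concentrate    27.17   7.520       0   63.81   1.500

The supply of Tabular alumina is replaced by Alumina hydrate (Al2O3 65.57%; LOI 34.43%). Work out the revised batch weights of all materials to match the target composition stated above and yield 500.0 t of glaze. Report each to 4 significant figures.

Revised batch per 500.0 t glaze:
  Glass-grade sand: 245.7 t
  Rutile: 130.7 t
  Alumina hydrate: 159.2 t
  Spodumene concentrate: 21.37 t
Total batch = 557.0 t; LOI loss = 56.93 t

Each numeric step maintains full precision in all steps; intermediates are displayed, rounded to four significant figures, across the worked steps. Each reported figure is rounded a single time — the derived quantities, including glass mass, the yield, the four compositions, ignition loss, totals, are rebuilt starting from the weights on 500.0 t of glass in exact precision precisely as stated by the question or the answer.
Per-oxide target masses for 500.0 t glaze:
  Al2O3: 22.18% × 500.0 = 110.9 t
  Li2O: 0.3214% × 500.0 = 1.607 t
  TiO2: 25.88% × 500.0 = 129.4 t
  SiO2: 51.62% × 500.0 = 258.1 t
Balance tally, oxide-wise, working from each reported weight, for the quoted basis mass (summed amounts equal target values exact up to rounding of places):
  Al2O3: 245.7·0.003000 + 159.2·0.6557 + 21.37·0.2717 = 110.9 t (target 110.9 t)
  Li2O: 21.37·0.07520 = 1.607 t (target 1.607 t)
  TiO2: 130.7·0.9900 = 129.4 t (target 129.4 t)
  SiO2: 245.7·0.9950 + 21.37·0.6381 = 258.1 t (target 258.1 t)
Mass balance on the glass: whole batch net of LOI = 500.0 t (the targets, summed, come to 500.0 t; the stated basis being 500.0 t — deltas are rounding alone).
Batch grand total — Σ batch = 557.0 t; loss to ignition Σ batch·LOI = 56.93 t; glass ÷ batch gives a yield of 89.78%.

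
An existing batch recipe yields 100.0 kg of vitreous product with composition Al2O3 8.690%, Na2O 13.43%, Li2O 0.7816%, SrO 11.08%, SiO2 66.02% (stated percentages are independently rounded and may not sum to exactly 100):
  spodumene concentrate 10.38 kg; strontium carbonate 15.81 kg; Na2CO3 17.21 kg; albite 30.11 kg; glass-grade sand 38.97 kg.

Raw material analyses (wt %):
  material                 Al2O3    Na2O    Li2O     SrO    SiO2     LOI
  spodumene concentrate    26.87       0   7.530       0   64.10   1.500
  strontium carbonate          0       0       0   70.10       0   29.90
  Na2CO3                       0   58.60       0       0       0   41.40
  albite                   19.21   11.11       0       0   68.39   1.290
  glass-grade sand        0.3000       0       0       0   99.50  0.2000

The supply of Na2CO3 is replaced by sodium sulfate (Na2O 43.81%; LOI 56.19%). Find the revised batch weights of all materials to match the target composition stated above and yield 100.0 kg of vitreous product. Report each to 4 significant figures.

All arithmetic runs at full float precision from first step to last — values along the way are shown with 4-significant-figure rounding in the printout — each reported number is rounded only once. All derived quantities are carried in exact precision (LOI, the totals, yield, glass mass, five oxide percentages) from the batch weights at 100.0 kg of glass, as they appear in the question or the answer.
Target masses of each oxide per 100.0 kg vitreous product:
  Al2O3: 8.690% × 100.0 = 8.690 kg
  Na2O: 13.43% × 100.0 = 13.43 kg
  Li2O: 0.7816% × 100.0 = 0.7816 kg
  SrO: 11.08% × 100.0 = 11.08 kg
  SiO2: 66.02% × 100.0 = 66.02 kg
Verifying the oxide balance on the weights just shown, relative to the basis at hand (every target is met by its sum net of answer rounding effects):
  Al2O3: 10.38·0.2687 + 30.11·0.1921 + 38.97·0.003000 = 8.690 kg (target 8.690 kg)
  Na2O: 23.02·0.4381 + 30.11·0.1111 = 13.43 kg (target 13.43 kg)
  Li2O: 10.38·0.07530 = 0.7816 kg (target 0.7816 kg)
  SrO: 15.81·0.7010 = 11.08 kg (target 11.08 kg)
  SiO2: 10.38·0.6410 + 30.11·0.6839 + 38.97·0.9950 = 66.02 kg (target 66.02 kg)
Glass-mass sanity pass: total charge less LOI = 100.0 kg (targets for the oxides total 100.0 kg; stated basis 100.0 kg — differing by rounding only).
Total batch = Σ batch = 118.3 kg; LOI loss = Σ batch·LOI = 18.28 kg; the yield ratio, glass ÷ batch: 84.54%.

Revised batch per 100.0 kg vitreous product:
  spodumene concentrate: 10.38 kg
  strontium carbonate: 15.81 kg
  sodium sulfate: 23.02 kg
  albite: 30.11 kg
  glass-grade sand: 38.97 kg
Total batch = 118.3 kg; LOI loss = 18.28 kg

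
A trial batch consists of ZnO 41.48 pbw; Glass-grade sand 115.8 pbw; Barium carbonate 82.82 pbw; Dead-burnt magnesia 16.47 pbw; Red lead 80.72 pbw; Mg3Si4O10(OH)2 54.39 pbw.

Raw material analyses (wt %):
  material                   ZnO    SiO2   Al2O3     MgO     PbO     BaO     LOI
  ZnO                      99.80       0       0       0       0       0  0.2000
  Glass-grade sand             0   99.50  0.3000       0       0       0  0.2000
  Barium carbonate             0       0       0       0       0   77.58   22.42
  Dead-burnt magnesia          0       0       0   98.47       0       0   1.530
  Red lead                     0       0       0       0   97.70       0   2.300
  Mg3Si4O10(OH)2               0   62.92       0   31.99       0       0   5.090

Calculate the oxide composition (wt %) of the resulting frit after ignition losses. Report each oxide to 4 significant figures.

In-progress results are printed with 4-significant-figure rounding at each printed step. Each numeric step runs at full float precision at every stage. Each reported result carries a single rounding; all derived quantities, including six oxide percentages, the totals, LOI, glass mass, the yield, are re-derived from the batch weights at 367.9 pbw of glass at full float precision, as written in question or answer.
Mass of each oxide from the mix:
  ZnO: 41.48·0.9980 = 41.40 pbw
  SiO2: 115.8·0.9950 + 54.39·0.6292 = 149.4 pbw
  Al2O3: 115.8·0.003000 = 0.3474 pbw
  MgO: 16.47·0.9847 + 54.39·0.3199 = 33.62 pbw
  PbO: 80.72·0.9770 = 78.86 pbw
  BaO: 82.82·0.7758 = 64.25 pbw
LOI: 41.48·0.002000 + 115.8·0.002000 + 82.82·0.2242 + 16.47·0.01530 + 80.72·0.02300 + 54.39·0.05090 = 23.76 pbw
Glass mass = batch − LOI = 391.7 − 23.76 = 367.9 pbw (= Σ oxide masses)
percent share: oxide ÷ glass, ×100

Glass mass = 367.9 pbw (batch 391.7 − LOI 23.76).
Composition: ZnO 11.25%, SiO2 40.62%, Al2O3 0.09442%, MgO 9.137%, PbO 21.43%, BaO 17.46%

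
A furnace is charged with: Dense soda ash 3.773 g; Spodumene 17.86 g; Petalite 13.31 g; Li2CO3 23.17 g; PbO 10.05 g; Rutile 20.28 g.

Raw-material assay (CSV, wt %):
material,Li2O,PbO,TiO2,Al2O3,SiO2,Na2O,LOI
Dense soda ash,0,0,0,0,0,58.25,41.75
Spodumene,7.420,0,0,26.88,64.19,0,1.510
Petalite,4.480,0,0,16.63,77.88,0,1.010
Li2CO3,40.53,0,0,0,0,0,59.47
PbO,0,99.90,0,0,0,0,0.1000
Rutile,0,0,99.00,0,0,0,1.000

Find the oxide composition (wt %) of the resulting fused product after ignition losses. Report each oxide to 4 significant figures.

The whole derivation keeps full float precision through the solve — mid-chain values are displayed, rounded to four significant figures, on the page; a single rounding completes every reported result. Derived quantities (LOI, yield, totals, the six compositions, glass mass) are carried in full float precision from the weighed amounts at 72.47 g of glass, as quoted within the question or the answer.
Delivered oxide masses:
  Li2O: 17.86·0.07420 + 13.31·0.04480 + 23.17·0.4053 = 11.31 g
  PbO: 10.05·0.9990 = 10.04 g
  TiO2: 20.28·0.9900 = 20.08 g
  Al2O3: 17.86·0.2688 + 13.31·0.1663 = 7.014 g
  SiO2: 17.86·0.6419 + 13.31·0.7788 = 21.83 g
  Na2O: 3.773·0.5825 = 2.198 g
LOI: 3.773·0.4175 + 17.86·0.01510 + 13.31·0.01010 + 23.17·0.5947 + 10.05·0.001000 + 20.28·0.01000 = 15.97 g
Glass = total batch minus LOI = 88.44 − 15.97 = 72.47 g (equal to the oxide-mass sum)
percent by weight: oxide/glass ×100

Glass mass = 72.47 g (batch 88.44 − LOI 15.97).
Composition: Li2O 15.61%, PbO 13.85%, TiO2 27.70%, Al2O3 9.679%, SiO2 30.12%, Na2O 3.033%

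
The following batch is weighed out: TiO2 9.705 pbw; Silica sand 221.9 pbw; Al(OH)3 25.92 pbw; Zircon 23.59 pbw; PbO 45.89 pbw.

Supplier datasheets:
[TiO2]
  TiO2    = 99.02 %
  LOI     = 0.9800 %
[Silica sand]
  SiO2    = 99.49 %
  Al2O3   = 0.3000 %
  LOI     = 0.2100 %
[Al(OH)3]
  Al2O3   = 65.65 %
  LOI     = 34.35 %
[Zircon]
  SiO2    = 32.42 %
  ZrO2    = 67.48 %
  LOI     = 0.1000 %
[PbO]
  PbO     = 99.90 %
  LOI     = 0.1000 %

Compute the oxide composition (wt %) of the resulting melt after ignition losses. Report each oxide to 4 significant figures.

Values along the way appear with 4-significant-digit rounding in the working; the whole derivation holds full float precision from first step to last; a single rounding finalizes every reported figure — the derived quantities (glass mass, ignition loss, the yield, the totals, five oxide percentages) are carried using the weight values for 317.5 pbw of glass in full float precision as given in the problem or answer text.
Delivered oxide masses:
  TiO2: 9.705·0.9902 = 9.610 pbw
  SiO2: 221.9·0.9949 + 23.59·0.3242 = 228.4 pbw
  ZrO2: 23.59·0.6748 = 15.92 pbw
  Al2O3: 221.9·0.003000 + 25.92·0.6565 = 17.68 pbw
  PbO: 45.89·0.9990 = 45.84 pbw
LOI: 9.705·0.009800 + 221.9·0.002100 + 25.92·0.3435 + 23.59·0.001000 + 45.89·0.001000 = 9.534 pbw
Resulting glass, batch − LOI: 327.0 − 9.534 = 317.5 pbw (= the summed oxide contributions)
wt % = 100 × oxide mass / glass mass

Glass mass = 317.5 pbw (batch 327.0 − LOI 9.534).
Composition: TiO2 3.027%, SiO2 71.95%, ZrO2 5.014%, Al2O3 5.570%, PbO 14.44%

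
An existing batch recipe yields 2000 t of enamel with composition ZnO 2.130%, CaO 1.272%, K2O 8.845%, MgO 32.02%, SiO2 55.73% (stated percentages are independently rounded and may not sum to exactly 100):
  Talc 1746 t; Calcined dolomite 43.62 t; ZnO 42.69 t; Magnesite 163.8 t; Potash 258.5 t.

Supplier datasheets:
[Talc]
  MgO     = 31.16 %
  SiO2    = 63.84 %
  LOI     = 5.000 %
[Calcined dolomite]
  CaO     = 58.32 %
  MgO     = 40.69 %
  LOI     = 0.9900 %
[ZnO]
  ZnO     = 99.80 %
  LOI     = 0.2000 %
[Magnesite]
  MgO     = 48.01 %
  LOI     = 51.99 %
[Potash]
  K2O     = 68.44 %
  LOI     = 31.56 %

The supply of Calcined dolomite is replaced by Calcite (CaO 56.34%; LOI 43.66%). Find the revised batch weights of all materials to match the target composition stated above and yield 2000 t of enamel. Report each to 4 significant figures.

All internal work maintains full precision through every step. Intermediates appear (rounded to four significant digits) alongside each step. Exactly one rounding is applied to each reported figure; derived quantities (totals, five oxide percentages, LOI, yield, net glass mass) are rebuilt at full float precision starting from the weights on 2000 t of glass, exactly as printed in the problem or answer text.
Target oxide masses per 2000 t enamel:
  ZnO: 2.130% × 2000 = 42.60 t
  CaO: 1.272% × 2000 = 25.44 t
  K2O: 8.845% × 2000 = 176.9 t
  MgO: 32.02% × 2000 = 640.4 t
  SiO2: 55.73% × 2000 = 1115 t
Sums-versus-targets review given the weights on record, on the stated basis (each sum matches its target mass exact up to rounding of places):
  ZnO: 42.69·0.9980 = 42.60 t (target 42.60 t)
  CaO: 45.15·0.5634 = 25.44 t (target 25.44 t)
  K2O: 258.5·0.6844 = 176.9 t (target 176.9 t)
  MgO: 1746·0.3116 + 200.7·0.4801 = 640.4 t (target 640.4 t)
  SiO2: 1746·0.6384 = 1115 t (target 1115 t)
Mass balance on the glass: whole batch net of LOI = 2000 t (targets for the oxides total 2000 t; stated basis 2000 t — rounding explains the deltas).
Batch total: Σ batch = 2293 t; LOI removed, Σ of batch·LOI: 293.0 t; the yield ratio, glass ÷ batch: 87.22%.

Revised batch per 2000 t enamel:
  Talc: 1746 t
  Calcite: 45.15 t
  ZnO: 42.69 t
  Magnesite: 200.7 t
  Potash: 258.5 t
Total batch = 2293 t; LOI loss = 293.0 t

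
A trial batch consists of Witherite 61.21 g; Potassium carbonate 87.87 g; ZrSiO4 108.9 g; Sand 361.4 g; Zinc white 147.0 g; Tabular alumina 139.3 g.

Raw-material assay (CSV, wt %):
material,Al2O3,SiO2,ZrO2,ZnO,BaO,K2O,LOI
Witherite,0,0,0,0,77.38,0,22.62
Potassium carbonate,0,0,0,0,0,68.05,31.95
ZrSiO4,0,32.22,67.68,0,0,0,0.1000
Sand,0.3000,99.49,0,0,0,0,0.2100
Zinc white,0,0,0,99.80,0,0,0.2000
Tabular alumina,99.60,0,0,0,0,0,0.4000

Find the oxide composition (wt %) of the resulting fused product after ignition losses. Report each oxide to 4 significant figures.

Glass mass = 862.0 g (batch 905.7 − LOI 43.64).
Composition: Al2O3 16.22%, SiO2 45.78%, ZrO2 8.550%, ZnO 17.02%, BaO 5.494%, K2O 6.937%

The intermediate values are displayed rounded to four significant digits across the worked steps; each numeric step holds full precision in all steps; each reported value is rounded only once — all derived quantities (totals, the six compositions, glass mass, yield, ignition loss) are rebuilt at full precision from the batch weights at 862.0 g of glass, as given in the question or the answer.
Oxide masses out of the charge:
  Al2O3: 361.4·0.003000 + 139.3·0.9960 = 139.8 g
  SiO2: 108.9·0.3222 + 361.4·0.9949 = 394.6 g
  ZrO2: 108.9·0.6768 = 73.70 g
  ZnO: 147.0·0.9980 = 146.7 g
  BaO: 61.21·0.7738 = 47.36 g
  K2O: 87.87·0.6805 = 59.80 g
LOI: 61.21·0.2262 + 87.87·0.3195 + 108.9·0.001000 + 361.4·0.002100 + 147.0·0.002000 + 139.3·0.004000 = 43.64 g
Resulting glass, batch − LOI: 905.7 − 43.64 = 862.0 g (= Σ oxide masses)
oxide / glass × 100 gives the wt %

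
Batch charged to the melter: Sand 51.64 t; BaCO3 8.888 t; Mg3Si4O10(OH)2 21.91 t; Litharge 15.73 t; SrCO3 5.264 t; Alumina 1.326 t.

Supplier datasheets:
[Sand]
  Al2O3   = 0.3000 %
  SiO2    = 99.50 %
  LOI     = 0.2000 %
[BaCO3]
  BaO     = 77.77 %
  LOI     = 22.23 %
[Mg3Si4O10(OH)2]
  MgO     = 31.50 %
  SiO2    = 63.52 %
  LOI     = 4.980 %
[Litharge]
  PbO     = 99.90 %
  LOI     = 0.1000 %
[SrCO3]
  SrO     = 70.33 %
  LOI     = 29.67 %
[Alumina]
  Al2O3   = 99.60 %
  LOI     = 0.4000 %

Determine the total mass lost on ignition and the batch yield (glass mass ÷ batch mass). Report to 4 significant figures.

Every computation maintains full precision in all steps — in-progress results are displayed rounded to 4 significant digits across the worked steps; each reported value takes just one rounding — the derived quantities are rebuilt starting from the weights for 100.0 t of glass in full float precision (the yield, totals, LOI, net glass mass, the six compositions) exactly as printed in either problem or answer.
Material-by-material LOI:
  Sand: 51.64 × 0.002000 = 0.1033 t
  BaCO3: 8.888 × 0.2223 = 1.976 t
  Mg3Si4O10(OH)2: 21.91 × 0.04980 = 1.091 t
  Litharge: 15.73 × 0.001000 = 0.01573 t
  SrCO3: 5.264 × 0.2967 = 1.562 t
  Alumina: 1.326 × 0.004000 = 0.005304 t
Total LOI = 4.753 t
Glass = batch − LOI = 104.8 − 4.753 = 100.0 t

LOI loss = 4.753 t; glass = 100.0 t; yield = 95.46%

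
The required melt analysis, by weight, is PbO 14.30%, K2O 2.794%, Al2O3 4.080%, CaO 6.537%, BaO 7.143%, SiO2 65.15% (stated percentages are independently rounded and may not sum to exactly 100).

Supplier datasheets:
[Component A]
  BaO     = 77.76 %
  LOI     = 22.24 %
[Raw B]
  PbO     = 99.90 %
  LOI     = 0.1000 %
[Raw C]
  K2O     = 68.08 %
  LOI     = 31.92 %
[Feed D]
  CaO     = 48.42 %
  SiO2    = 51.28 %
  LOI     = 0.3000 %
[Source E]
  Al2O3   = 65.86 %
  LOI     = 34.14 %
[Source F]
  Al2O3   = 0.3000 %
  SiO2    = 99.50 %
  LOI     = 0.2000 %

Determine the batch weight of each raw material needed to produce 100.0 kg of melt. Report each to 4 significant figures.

Batch per 100.0 kg melt:
  Component A: 9.186 kg
  Raw B: 14.31 kg
  Raw C: 4.104 kg
  Feed D: 13.50 kg
  Source E: 5.928 kg
  Source F: 58.52 kg
Total batch = 105.5 kg; LOI loss = 5.549 kg; yield = 94.74%

Exact precision is kept all the way through; in-progress results are shown (rounded to 4 significant digits) as written — exactly one rounding goes into every reported number. The derived quantities, which include LOI, six oxide percentages, glass mass, yield, totals, are carried at full precision, precisely as stated by question or answer, using the weight values per 100.0 kg of glass.
Oxide mass targets, per 100.0 kg melt:
  PbO: 14.30% × 100.0 = 14.30 kg
  K2O: 2.794% × 100.0 = 2.794 kg
  Al2O3: 4.080% × 100.0 = 4.080 kg
  CaO: 6.537% × 100.0 = 6.537 kg
  BaO: 7.143% × 100.0 = 7.143 kg
  SiO2: 65.15% × 100.0 = 65.15 kg
Checking each oxide sum per the reported batch figures, at the basis given (every target is met by its sum inside rounding margins):
  PbO: 14.31·0.9990 = 14.30 kg (target 14.30 kg)
  K2O: 4.104·0.6808 = 2.794 kg (target 2.794 kg)
  Al2O3: 5.928·0.6586 + 58.52·0.003000 = 4.080 kg (target 4.080 kg)
  CaO: 13.50·0.4842 = 6.537 kg (target 6.537 kg)
  BaO: 9.186·0.7776 = 7.143 kg (target 7.143 kg)
  SiO2: 13.50·0.5128 + 58.52·0.9950 = 65.15 kg (target 65.15 kg)
Auditing the glass mass value: the batch minus its LOI: 100.0 kg (oxide target masses add up to 100.0 kg; stated basis 100.0 kg — rounding explains the deltas).
Whole-batch sum: Σ batch = 105.5 kg; Σ batch·LOI gives LOI loss = 5.549 kg; glass ÷ batch gives a yield of 94.74%.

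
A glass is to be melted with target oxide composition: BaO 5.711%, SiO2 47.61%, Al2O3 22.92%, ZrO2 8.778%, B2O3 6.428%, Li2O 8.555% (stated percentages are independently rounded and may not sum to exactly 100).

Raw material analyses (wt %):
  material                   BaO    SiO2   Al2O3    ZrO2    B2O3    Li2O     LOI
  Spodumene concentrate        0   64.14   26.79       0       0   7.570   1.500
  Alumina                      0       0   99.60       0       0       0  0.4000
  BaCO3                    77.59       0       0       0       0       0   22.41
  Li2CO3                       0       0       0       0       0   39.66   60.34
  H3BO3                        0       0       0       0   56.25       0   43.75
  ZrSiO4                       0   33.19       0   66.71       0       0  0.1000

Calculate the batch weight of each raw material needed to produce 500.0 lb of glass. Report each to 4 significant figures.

Values along the way are displayed, rounded to 4 significant figures, across the worked steps; all internal work keeps full precision at all times; exactly one rounding is applied to each reported result. Derived quantities (the six compositions, totals, ignition loss, yield, net glass mass) are rebuilt in full float precision using the weight values on 500.0 lb of glass, as they appear in the problem or the answer.
Per-oxide target masses for 500.0 lb glass:
  BaO: 5.711% × 500.0 = 28.56 lb
  SiO2: 47.61% × 500.0 = 238.0 lb
  Al2O3: 22.92% × 500.0 = 114.6 lb
  ZrO2: 8.778% × 500.0 = 43.89 lb
  B2O3: 6.428% × 500.0 = 32.14 lb
  Li2O: 8.555% × 500.0 = 42.78 lb
Balance tally, oxide-wise, from the weights as reported, versus the basis set out (delivered sums recover each target given rounding of the digits):
  BaO: 36.80·0.7759 = 28.55 lb (target 28.56 lb)
  SiO2: 337.1·0.6414 + 65.79·0.3319 = 238.1 lb (target 238.0 lb)
  Al2O3: 337.1·0.2679 + 24.39·0.9960 = 114.6 lb (target 114.6 lb)
  ZrO2: 65.79·0.6671 = 43.89 lb (target 43.89 lb)
  B2O3: 57.14·0.5625 = 32.14 lb (target 32.14 lb)
  Li2O: 337.1·0.07570 + 43.51·0.3966 = 42.77 lb (target 42.78 lb)
Glass-mass sanity pass: batch total minus LOI = 500.0 lb (oxide target masses add up to 500.0 lb; against the stated basis, 500.0 lb — deltas are rounding alone).
Batch total: Σ batch = 564.7 lb; Σ batch·LOI gives LOI loss = 64.72 lb; yield, glass over the total, = 88.54%.

Batch per 500.0 lb glass:
  Spodumene concentrate: 337.1 lb
  Alumina: 24.39 lb
  BaCO3: 36.80 lb
  Li2CO3: 43.51 lb
  H3BO3: 57.14 lb
  ZrSiO4: 65.79 lb
Total batch = 564.7 lb; LOI loss = 64.72 lb; yield = 88.54%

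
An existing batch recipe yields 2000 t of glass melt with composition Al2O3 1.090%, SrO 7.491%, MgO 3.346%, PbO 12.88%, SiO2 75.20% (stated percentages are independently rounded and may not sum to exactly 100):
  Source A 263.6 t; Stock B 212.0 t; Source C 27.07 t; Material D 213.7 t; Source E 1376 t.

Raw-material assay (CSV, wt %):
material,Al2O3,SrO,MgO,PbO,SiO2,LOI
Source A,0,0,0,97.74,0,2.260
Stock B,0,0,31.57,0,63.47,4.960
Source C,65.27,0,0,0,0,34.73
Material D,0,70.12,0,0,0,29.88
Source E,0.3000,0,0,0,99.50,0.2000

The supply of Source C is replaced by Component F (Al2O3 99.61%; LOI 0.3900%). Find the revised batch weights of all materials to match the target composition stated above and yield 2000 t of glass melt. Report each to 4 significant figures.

Each numeric step keeps full precision end to end; intermediates are printed rounded to 4 significant digits in the working — a single rounding produces each reported number; derived quantities, which include the yield, the totals, glass mass, ignition loss, five oxide percentages, are re-derived at exact precision, as set out in the question or the answer, using the weight values on 2000 t of glass.
Target oxide masses per 2000 t glass melt:
  Al2O3: 1.090% × 2000 = 21.80 t
  SrO: 7.491% × 2000 = 149.8 t
  MgO: 3.346% × 2000 = 66.92 t
  PbO: 12.88% × 2000 = 257.6 t
  SiO2: 75.20% × 2000 = 1504 t
Mass-balance tally per oxide with the batch weights as given, on the stated basis (sum by sum, the targets are met within answer rounding):
  Al2O3: 17.74·0.9961 + 1376·0.003000 = 21.80 t (target 21.80 t)
  SrO: 213.7·0.7012 = 149.8 t (target 149.8 t)
  MgO: 212.0·0.3157 = 66.93 t (target 66.92 t)
  PbO: 263.6·0.9774 = 257.6 t (target 257.6 t)
  SiO2: 212.0·0.6347 + 1376·0.9950 = 1504 t (target 1504 t)
Glass-mass sanity pass: Σ batch − LOI loss = 2000 t (oxide target masses add up to 2000 t; basis as stated: 2000 t — gaps are rounding artifacts).
Batch grand total — Σ batch = 2083 t; LOI removed, Σ of batch·LOI: 83.15 t; glass ÷ batch gives a yield of 96.01%.

Revised batch per 2000 t glass melt:
  Source A: 263.6 t
  Stock B: 212.0 t
  Component F: 17.74 t
  Material D: 213.7 t
  Source E: 1376 t
Total batch = 2083 t; LOI loss = 83.15 t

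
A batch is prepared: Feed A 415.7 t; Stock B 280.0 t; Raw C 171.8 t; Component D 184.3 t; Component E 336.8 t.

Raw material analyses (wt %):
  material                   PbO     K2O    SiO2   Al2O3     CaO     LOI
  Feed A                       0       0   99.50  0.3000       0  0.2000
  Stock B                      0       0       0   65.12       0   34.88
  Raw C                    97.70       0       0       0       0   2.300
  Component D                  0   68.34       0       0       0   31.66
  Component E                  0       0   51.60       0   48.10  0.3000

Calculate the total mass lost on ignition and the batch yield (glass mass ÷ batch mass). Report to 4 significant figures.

All internal work runs at full precision at every stage — mid-chain values are printed, with 4-significant-digit rounding, in the working — each reported figure is rounded once only; all derived quantities, including the totals, glass mass, LOI, the yield, five oxide percentages, are computed starting from the weights at 1227 t of glass at full float precision exactly as printed in the problem or answer text.
Per-material ignition loss:
  Feed A: 415.7 × 0.002000 = 0.8314 t
  Stock B: 280.0 × 0.3488 = 97.66 t
  Raw C: 171.8 × 0.02300 = 3.951 t
  Component D: 184.3 × 0.3166 = 58.35 t
  Component E: 336.8 × 0.003000 = 1.010 t
Total LOI = 161.8 t
Glass = batch − LOI = 1389 − 161.8 = 1227 t

LOI loss = 161.8 t; glass = 1227 t; yield = 88.35%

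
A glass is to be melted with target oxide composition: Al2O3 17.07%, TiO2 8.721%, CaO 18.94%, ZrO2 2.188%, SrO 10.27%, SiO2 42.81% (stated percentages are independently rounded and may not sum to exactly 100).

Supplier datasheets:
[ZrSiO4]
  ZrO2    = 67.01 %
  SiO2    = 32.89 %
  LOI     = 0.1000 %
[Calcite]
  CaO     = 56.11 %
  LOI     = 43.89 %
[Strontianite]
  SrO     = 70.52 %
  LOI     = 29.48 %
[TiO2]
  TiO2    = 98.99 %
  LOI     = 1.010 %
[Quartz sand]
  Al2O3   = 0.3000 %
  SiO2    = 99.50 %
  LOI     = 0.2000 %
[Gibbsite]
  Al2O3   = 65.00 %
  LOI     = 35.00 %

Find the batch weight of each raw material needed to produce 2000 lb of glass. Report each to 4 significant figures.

Mid-chain values appear, rounded to four significant digits, within the worked lines. All internal work runs at exact precision at each step; a single rounding yields every reported result; the derived quantities are recomputed in full precision (six oxide percentages, the totals, glass mass, yield, LOI) starting from the weights for 2000 lb of glass exactly as shown in question or answer.
Oxide-by-oxide targets in 2000 lb glass:
  Al2O3: 17.07% × 2000 = 341.4 lb
  TiO2: 8.721% × 2000 = 174.4 lb
  CaO: 18.94% × 2000 = 378.8 lb
  ZrO2: 2.188% × 2000 = 43.76 lb
  SrO: 10.27% × 2000 = 205.4 lb
  SiO2: 42.81% × 2000 = 856.2 lb
Balance tally, oxide-wise, per the reported batch figures, at the basis given (target by target, the sums agree net of answer rounding effects):
  Al2O3: 838.9·0.003000 + 521.4·0.6500 = 341.4 lb (target 341.4 lb)
  TiO2: 176.2·0.9899 = 174.4 lb (target 174.4 lb)
  CaO: 675.1·0.5611 = 378.8 lb (target 378.8 lb)
  ZrO2: 65.30·0.6701 = 43.76 lb (target 43.76 lb)
  SrO: 291.3·0.7052 = 205.4 lb (target 205.4 lb)
  SiO2: 65.30·0.3289 + 838.9·0.9950 = 856.2 lb (target 856.2 lb)
Mass balance on the glass: batch total minus LOI = 2000 lb (per-oxide target masses sum to 2000 lb; with the basis standing at 2000 lb — any gap is answer rounding).
Batch total: Σ batch = 2568 lb; LOI removed, Σ of batch·LOI: 568.2 lb; yield: glass divided by total = 77.88%.

Batch per 2000 lb glass:
  ZrSiO4: 65.30 lb
  Calcite: 675.1 lb
  Strontianite: 291.3 lb
  TiO2: 176.2 lb
  Quartz sand: 838.9 lb
  Gibbsite: 521.4 lb
Total batch = 2568 lb; LOI loss = 568.2 lb; yield = 77.88%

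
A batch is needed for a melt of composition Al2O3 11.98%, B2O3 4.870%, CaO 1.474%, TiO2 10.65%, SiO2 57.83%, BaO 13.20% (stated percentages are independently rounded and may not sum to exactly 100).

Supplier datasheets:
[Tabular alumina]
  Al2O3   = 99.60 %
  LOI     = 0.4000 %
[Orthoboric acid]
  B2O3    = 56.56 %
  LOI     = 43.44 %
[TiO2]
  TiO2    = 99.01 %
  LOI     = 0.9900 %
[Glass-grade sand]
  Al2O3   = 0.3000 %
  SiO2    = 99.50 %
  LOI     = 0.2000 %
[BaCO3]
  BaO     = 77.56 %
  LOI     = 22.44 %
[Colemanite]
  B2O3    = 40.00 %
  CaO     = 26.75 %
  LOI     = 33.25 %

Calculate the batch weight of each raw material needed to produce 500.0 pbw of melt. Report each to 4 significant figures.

Batch per 500.0 pbw melt:
  Tabular alumina: 59.27 pbw
  Orthoboric acid: 23.57 pbw
  TiO2: 53.78 pbw
  Glass-grade sand: 290.6 pbw
  BaCO3: 85.10 pbw
  Colemanite: 27.55 pbw
Total batch = 539.9 pbw; LOI loss = 39.85 pbw; yield = 92.62%

Values along the way are shown rounded to 4 significant figures alongside each step. All internal work keeps full precision all the way through — a single rounding completes every reported result. The derived quantities are carried using the weight values for 500.0 pbw of glass at full float precision (the totals, net glass mass, six oxide percentages, ignition loss, yield), as set out in problem or answer.
Oxide mass targets, per 500.0 pbw melt:
  Al2O3: 11.98% × 500.0 = 59.90 pbw
  B2O3: 4.870% × 500.0 = 24.35 pbw
  CaO: 1.474% × 500.0 = 7.370 pbw
  TiO2: 10.65% × 500.0 = 53.25 pbw
  SiO2: 57.83% × 500.0 = 289.2 pbw
  BaO: 13.20% × 500.0 = 66.00 pbw
A balance pass over the oxides, from the weights as reported, for the quoted basis mass (target by target, the sums agree inside rounding margins):
  Al2O3: 59.27·0.9960 + 290.6·0.003000 = 59.90 pbw (target 59.90 pbw)
  B2O3: 23.57·0.5656 + 27.55·0.4000 = 24.35 pbw (target 24.35 pbw)
  CaO: 27.55·0.2675 = 7.370 pbw (target 7.370 pbw)
  TiO2: 53.78·0.9901 = 53.25 pbw (target 53.25 pbw)
  SiO2: 290.6·0.9950 = 289.1 pbw (target 289.2 pbw)
  BaO: 85.10·0.7756 = 66.00 pbw (target 66.00 pbw)
The glass-mass cross-check: total batch − LOI = 500.0 pbw (summing oxide targets gives 500.0 pbw; with the basis standing at 500.0 pbw — any gap is answer rounding).
Batch grand total — Σ batch = 539.9 pbw; the LOI term Σ batch·LOI equals 39.85 pbw; as yield: glass ÷ batch → 92.62%.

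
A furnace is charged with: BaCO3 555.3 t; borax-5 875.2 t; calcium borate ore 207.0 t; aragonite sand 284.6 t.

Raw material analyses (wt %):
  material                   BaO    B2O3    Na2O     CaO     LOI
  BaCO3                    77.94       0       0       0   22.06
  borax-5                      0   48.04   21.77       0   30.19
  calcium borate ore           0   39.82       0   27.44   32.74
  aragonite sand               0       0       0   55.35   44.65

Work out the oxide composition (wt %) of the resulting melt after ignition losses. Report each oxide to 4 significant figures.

All internal work keeps exact precision at all times; rounding to four significant digits extends to every in-between result as printed; each reported result is rounded exactly once. All derived quantities are rebuilt from the batch weights per 1341 t of glass in full float precision (four oxide percentages, LOI, totals, yield, net glass mass), as given in either problem or answer.
Oxide masses out of the charge:
  BaO: 555.3·0.7794 = 432.8 t
  B2O3: 875.2·0.4804 + 207.0·0.3982 = 502.9 t
  Na2O: 875.2·0.2177 = 190.5 t
  CaO: 207.0·0.2744 + 284.6·0.5535 = 214.3 t
LOI: 555.3·0.2206 + 875.2·0.3019 + 207.0·0.3274 + 284.6·0.4465 = 581.6 t
Net of LOI, the glass mass = 1922 − 581.6 = 1341 t (= the summed oxide contributions)
percent by weight: oxide/glass ×100

Glass mass = 1341 t (batch 1922 − LOI 581.6).
Composition: BaO 32.29%, B2O3 37.51%, Na2O 14.21%, CaO 15.99%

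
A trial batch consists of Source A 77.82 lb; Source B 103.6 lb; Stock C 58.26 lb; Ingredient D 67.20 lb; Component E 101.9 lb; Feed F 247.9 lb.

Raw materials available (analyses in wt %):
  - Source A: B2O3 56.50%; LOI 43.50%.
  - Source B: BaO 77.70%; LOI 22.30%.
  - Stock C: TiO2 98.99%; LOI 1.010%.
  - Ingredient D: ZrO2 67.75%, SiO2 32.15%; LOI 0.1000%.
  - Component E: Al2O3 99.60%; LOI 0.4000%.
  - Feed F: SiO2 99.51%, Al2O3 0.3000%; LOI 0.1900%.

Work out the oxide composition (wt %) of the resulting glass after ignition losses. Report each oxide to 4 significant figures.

Each numeric step holds full precision through the solve — the intermediate values are displayed rounded to four significant figures in the printout; a single rounding completes each reported result; derived quantities are recomputed at exact precision (glass mass, six oxide percentages, yield, ignition loss, totals) from the weighed amounts for 598.2 lb of glass exactly as shown in the problem or the answer.
Mass of each oxide from the mix:
  ZrO2: 67.20·0.6775 = 45.53 lb
  B2O3: 77.82·0.5650 = 43.97 lb
  SiO2: 67.20·0.3215 + 247.9·0.9951 = 268.3 lb
  Al2O3: 101.9·0.9960 + 247.9·0.003000 = 102.2 lb
  BaO: 103.6·0.7770 = 80.50 lb
  TiO2: 58.26·0.9899 = 57.67 lb
LOI: 77.82·0.4350 + 103.6·0.2230 + 58.26·0.01010 + 67.20·0.001000 + 101.9·0.004000 + 247.9·0.001900 = 58.49 lb
The glass mass, total less LOI, = 656.7 − 58.49 = 598.2 lb (= the summed oxide contributions)
each wt % is 100 × oxide ÷ glass

Glass mass = 598.2 lb (batch 656.7 − LOI 58.49).
Composition: ZrO2 7.611%, B2O3 7.350%, SiO2 44.85%, Al2O3 17.09%, BaO 13.46%, TiO2 9.641%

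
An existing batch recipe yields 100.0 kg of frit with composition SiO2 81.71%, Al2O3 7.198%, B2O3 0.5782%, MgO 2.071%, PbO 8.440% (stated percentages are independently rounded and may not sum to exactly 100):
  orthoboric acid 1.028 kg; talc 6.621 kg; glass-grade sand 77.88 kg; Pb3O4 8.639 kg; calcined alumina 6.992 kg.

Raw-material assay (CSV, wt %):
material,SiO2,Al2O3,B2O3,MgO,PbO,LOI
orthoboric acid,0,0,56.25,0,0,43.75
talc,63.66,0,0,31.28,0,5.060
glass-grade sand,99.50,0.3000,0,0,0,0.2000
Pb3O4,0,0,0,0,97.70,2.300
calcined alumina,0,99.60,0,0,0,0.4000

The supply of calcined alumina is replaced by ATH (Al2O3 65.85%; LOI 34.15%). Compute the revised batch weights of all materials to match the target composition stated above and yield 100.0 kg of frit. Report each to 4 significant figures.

Values along the way appear with 4-significant-figure rounding across the worked steps. Each numeric step keeps full precision in all steps. Every reported number includes exactly one rounding — derived quantities, including five oxide percentages, the totals, LOI, the yield, glass mass, are recomputed using the weight values per 100.0 kg of glass at exact precision precisely as stated by either problem or answer.
Oxide mass targets, per 100.0 kg frit:
  SiO2: 81.71% × 100.0 = 81.71 kg
  Al2O3: 7.198% × 100.0 = 7.198 kg
  B2O3: 0.5782% × 100.0 = 0.5782 kg
  MgO: 2.071% × 100.0 = 2.071 kg
  PbO: 8.440% × 100.0 = 8.440 kg
Sums-versus-targets review given the weights on record, under the basis named above (sum by sum, the targets are met exact up to rounding of places):
  SiO2: 6.621·0.6366 + 77.88·0.9950 = 81.71 kg (target 81.71 kg)
  Al2O3: 77.88·0.003000 + 10.58·0.6585 = 7.201 kg (target 7.198 kg)
  B2O3: 1.028·0.5625 = 0.5783 kg (target 0.5782 kg)
  MgO: 6.621·0.3128 = 2.071 kg (target 2.071 kg)
  PbO: 8.639·0.9770 = 8.440 kg (target 8.440 kg)
Glass-mass sanity pass: the batch minus its LOI: 100.0 kg (oxide target masses add up to 100.0 kg; versus the stated basis of 100.0 kg — gaps are rounding artifacts).
Summing the batch: Σ batch = 104.7 kg; the LOI term Σ batch·LOI equals 4.752 kg; as yield: glass ÷ batch → 95.46%.

Revised batch per 100.0 kg frit:
  orthoboric acid: 1.028 kg
  talc: 6.621 kg
  glass-grade sand: 77.88 kg
  Pb3O4: 8.639 kg
  ATH: 10.58 kg
Total batch = 104.7 kg; LOI loss = 4.752 kg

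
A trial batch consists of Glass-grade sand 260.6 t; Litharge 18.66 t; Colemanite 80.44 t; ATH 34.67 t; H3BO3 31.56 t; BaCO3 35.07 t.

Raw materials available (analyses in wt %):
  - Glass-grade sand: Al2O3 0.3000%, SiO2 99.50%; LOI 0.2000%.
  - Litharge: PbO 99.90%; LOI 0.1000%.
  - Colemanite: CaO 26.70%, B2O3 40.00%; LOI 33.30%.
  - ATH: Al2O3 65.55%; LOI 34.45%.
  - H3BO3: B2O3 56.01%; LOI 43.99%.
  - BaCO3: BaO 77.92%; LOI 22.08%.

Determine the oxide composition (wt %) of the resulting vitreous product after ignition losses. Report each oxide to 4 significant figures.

Glass mass = 400.1 t (batch 461.0 − LOI 60.90).
Composition: BaO 6.830%, Al2O3 5.875%, SiO2 64.81%, CaO 5.368%, B2O3 12.46%, PbO 4.659%

The intermediate values are displayed, rounded to four significant digits, at each printed step — all internal work carries exact precision from start to finish — exactly one rounding lands on each reported number — all derived quantities are computed at full float precision (the six compositions, ignition loss, the totals, yield, glass mass) starting from the weights for 400.1 t of glass exactly as shown in the problem or answer text.
Per-oxide mass from batch:
  BaO: 35.07·0.7792 = 27.33 t
  Al2O3: 260.6·0.003000 + 34.67·0.6555 = 23.51 t
  SiO2: 260.6·0.9950 = 259.3 t
  CaO: 80.44·0.2670 = 21.48 t
  B2O3: 80.44·0.4000 + 31.56·0.5601 = 49.85 t
  PbO: 18.66·0.9990 = 18.64 t
LOI: 260.6·0.002000 + 18.66·0.001000 + 80.44·0.3330 + 34.67·0.3445 + 31.56·0.4399 + 35.07·0.2208 = 60.90 t
Glass mass = batch − LOI = 461.0 − 60.90 = 400.1 t (matching Σ of the oxides)
percent by weight: oxide/glass ×100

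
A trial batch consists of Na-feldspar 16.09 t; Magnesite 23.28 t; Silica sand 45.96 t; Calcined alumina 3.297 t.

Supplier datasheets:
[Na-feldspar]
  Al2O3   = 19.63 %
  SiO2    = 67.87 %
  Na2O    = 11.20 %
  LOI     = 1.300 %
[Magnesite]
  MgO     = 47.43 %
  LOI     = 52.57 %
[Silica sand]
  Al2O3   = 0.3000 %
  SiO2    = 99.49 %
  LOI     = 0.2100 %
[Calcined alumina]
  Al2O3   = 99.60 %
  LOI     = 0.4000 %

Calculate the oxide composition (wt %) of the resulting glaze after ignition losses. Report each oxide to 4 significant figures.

Glass mass = 76.07 t (batch 88.63 − LOI 12.56).
Composition: Al2O3 8.650%, MgO 14.52%, SiO2 74.47%, Na2O 2.369%

In-progress results are printed rounded to 4 significant figures in the working. All arithmetic keeps full float precision in every operation; a single rounding completes each reported result — derived quantities, including four oxide percentages, totals, LOI, glass mass, yield, are computed starting from the weights at 76.07 t of glass at full precision, as quoted within either problem or answer.
Oxide-by-oxide delivered mass:
  Al2O3: 16.09·0.1963 + 45.96·0.003000 + 3.297·0.9960 = 6.580 t
  MgO: 23.28·0.4743 = 11.04 t
  SiO2: 16.09·0.6787 + 45.96·0.9949 = 56.65 t
  Na2O: 16.09·0.1120 = 1.802 t
LOI: 16.09·0.01300 + 23.28·0.5257 + 45.96·0.002100 + 3.297·0.004000 = 12.56 t
Net of LOI, the glass mass = 88.63 − 12.56 = 76.07 t (= the summed oxide contributions)
each wt % is 100 × oxide ÷ glass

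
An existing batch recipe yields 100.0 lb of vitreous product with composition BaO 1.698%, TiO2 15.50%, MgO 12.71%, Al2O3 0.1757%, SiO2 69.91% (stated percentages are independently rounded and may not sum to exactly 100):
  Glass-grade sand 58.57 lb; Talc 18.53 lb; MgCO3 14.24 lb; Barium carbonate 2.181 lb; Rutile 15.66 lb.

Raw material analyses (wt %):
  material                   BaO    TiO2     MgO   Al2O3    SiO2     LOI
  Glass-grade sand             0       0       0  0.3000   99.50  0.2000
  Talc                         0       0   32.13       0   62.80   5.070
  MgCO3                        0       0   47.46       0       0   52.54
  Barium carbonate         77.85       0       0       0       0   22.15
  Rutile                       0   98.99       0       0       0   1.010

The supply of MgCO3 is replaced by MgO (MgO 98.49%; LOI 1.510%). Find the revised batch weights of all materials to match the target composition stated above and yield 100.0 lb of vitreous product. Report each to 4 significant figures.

Every computation runs at exact precision end to end — values along the way are printed rounded to four significant figures when written out; a single rounding finalizes every reported number. The derived quantities are carried at full float precision (totals, the yield, ignition loss, net glass mass, five oxide percentages) from the weighed amounts at 100.0 lb of glass, as given in question or answer.
Oxide mass targets, per 100.0 lb vitreous product:
  BaO: 1.698% × 100.0 = 1.698 lb
  TiO2: 15.50% × 100.0 = 15.50 lb
  MgO: 12.71% × 100.0 = 12.71 lb
  Al2O3: 0.1757% × 100.0 = 0.1757 lb
  SiO2: 69.91% × 100.0 = 69.91 lb
Per-oxide balance check working from each reported weight, under the basis named above (oxide sums agree with the targets modulo rounding of the values):
  BaO: 2.181·0.7785 = 1.698 lb (target 1.698 lb)
  TiO2: 15.66·0.9899 = 15.50 lb (target 15.50 lb)
  MgO: 18.53·0.3213 + 6.860·0.9849 = 12.71 lb (target 12.71 lb)
  Al2O3: 58.57·0.003000 = 0.1757 lb (target 0.1757 lb)
  SiO2: 58.57·0.9950 + 18.53·0.6280 = 69.91 lb (target 69.91 lb)
Glass-mass sanity pass: batch total minus LOI = 100.0 lb (per-oxide target masses sum to 99.99 lb; with the basis standing at 100.0 lb — gaps are rounding artifacts).
Batch grand total — Σ batch = 101.8 lb; the LOI term Σ batch·LOI equals 1.801 lb; the yield ratio, glass ÷ batch: 98.23%.

Revised batch per 100.0 lb vitreous product:
  Glass-grade sand: 58.57 lb
  Talc: 18.53 lb
  MgO: 6.860 lb
  Barium carbonate: 2.181 lb
  Rutile: 15.66 lb
Total batch = 101.8 lb; LOI loss = 1.801 lb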